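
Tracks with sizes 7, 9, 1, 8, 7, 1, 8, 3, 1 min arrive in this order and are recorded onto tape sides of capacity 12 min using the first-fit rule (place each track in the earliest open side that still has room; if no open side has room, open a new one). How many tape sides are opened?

5

  7 → side 1 (new)  [load 7/12]
  9 → side 2 (new)  [load 9/12]
  1 → side 1  [load 8/12]
  8 → side 3 (new)  [load 8/12]
  7 → side 4 (new)  [load 7/12]
  1 → side 1  [load 9/12]
  8 → side 5 (new)  [load 8/12]
  3 → side 1  [load 12/12]
  1 → side 2  [load 10/12]
5 tape sides opened.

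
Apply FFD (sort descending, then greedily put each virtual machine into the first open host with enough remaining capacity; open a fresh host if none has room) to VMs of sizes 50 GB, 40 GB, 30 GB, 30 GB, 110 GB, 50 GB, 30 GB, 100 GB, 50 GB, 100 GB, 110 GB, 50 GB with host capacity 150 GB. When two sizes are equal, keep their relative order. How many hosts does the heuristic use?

Sorted descending: 110, 110, 100, 100, 50, 50, 50, 50, 40, 30, 30, 30.
  110 → host 1 (new)  [load 110/150]
  110 → host 2 (new)  [load 110/150]
  100 → host 3 (new)  [load 100/150]
  100 → host 4 (new)  [load 100/150]
  50 → host 3  [load 150/150]
  50 → host 4  [load 150/150]
  50 → host 5 (new)  [load 50/150]
  50 → host 5  [load 100/150]
  40 → host 1  [load 150/150]
  30 → host 2  [load 140/150]
  30 → host 5  [load 130/150]
  30 → host 6 (new)  [load 30/150]
6 hosts opened.

6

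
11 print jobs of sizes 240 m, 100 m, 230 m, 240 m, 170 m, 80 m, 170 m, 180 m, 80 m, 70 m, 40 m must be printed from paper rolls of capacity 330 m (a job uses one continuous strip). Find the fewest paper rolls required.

Total = 240 + 240 + 230 + 180 + 170 + 170 + 100 + 80 + 80 + 70 + 40 = 1600 m.
Lower bound: ⌈1600/330⌉ = 5 paper rolls.
Also, 6 print jobs each exceed 165 m, and no two of those can share a roll, so at least 6 paper rolls are needed.
A packing using 6 paper rolls:
  roll 1: 240 + 80 = 320
  roll 2: 240 + 80 = 320
  roll 3: 230 + 100 = 330
  roll 4: 180 + 70 + 40 = 290
  roll 5: 170 = 170
  roll 6: 170 = 170
This matches the lower bound, so 6 is optimal.

6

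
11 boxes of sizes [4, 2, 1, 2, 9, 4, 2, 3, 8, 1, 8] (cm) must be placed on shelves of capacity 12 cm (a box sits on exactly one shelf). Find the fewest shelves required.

Total = 9 + 8 + 8 + 4 + 4 + 3 + 2 + 2 + 2 + 1 + 1 = 44 cm.
Lower bound: ⌈44/12⌉ = 4 shelves.
A packing using 4 shelves:
  shelf 1: 9 + 3 = 12
  shelf 2: 8 + 4 = 12
  shelf 3: 8 + 4 = 12
  shelf 4: 2 + 2 + 2 + 1 + 1 = 8
This matches the lower bound, so 4 is optimal.

4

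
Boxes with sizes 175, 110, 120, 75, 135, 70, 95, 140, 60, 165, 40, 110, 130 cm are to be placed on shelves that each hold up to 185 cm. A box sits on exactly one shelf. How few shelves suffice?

Total = 175 + 165 + 140 + 135 + 130 + 120 + 110 + 110 + 95 + 75 + 70 + 60 + 40 = 1425 cm.
Lower bound: ⌈1425/185⌉ = 8 shelves.
Also, 9 boxes each exceed 185/2 cm, and no two of those can share a shelf, so at least 9 shelves are needed.
A packing using 9 shelves:
  shelf 1: 175 = 175
  shelf 2: 165 = 165
  shelf 3: 140 + 40 = 180
  shelf 4: 135 = 135
  shelf 5: 130 = 130
  shelf 6: 120 + 60 = 180
  shelf 7: 110 + 75 = 185
  shelf 8: 110 + 70 = 180
  shelf 9: 95 = 95
This matches the lower bound, so 9 is optimal.

9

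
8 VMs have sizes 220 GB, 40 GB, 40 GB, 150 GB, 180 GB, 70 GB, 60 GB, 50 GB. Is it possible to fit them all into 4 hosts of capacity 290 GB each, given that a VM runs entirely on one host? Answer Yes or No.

Yes

A valid assignment using 3 hosts:
  host 1: 220 + 70 = 290
  host 2: 180 + 60 + 50 = 290
  host 3: 150 + 40 + 40 = 230
That uses only 3 ≤ 4, so 4 hosts are enough.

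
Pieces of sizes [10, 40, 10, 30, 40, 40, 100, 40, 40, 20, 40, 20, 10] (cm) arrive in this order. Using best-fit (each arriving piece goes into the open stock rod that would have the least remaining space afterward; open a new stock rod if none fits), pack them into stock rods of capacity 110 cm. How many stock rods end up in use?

  10 → stock rod 1 (new)  [load 10/110]
  40 → stock rod 1  [load 50/110]
  10 → stock rod 1  [load 60/110]
  30 → stock rod 1  [load 90/110]
  40 → stock rod 2 (new)  [load 40/110]
  40 → stock rod 2  [load 80/110]
  100 → stock rod 3 (new)  [load 100/110]
  40 → stock rod 4 (new)  [load 40/110]
  40 → stock rod 4  [load 80/110]
  20 → stock rod 1  [load 110/110]
  40 → stock rod 5 (new)  [load 40/110]
  20 → stock rod 2  [load 100/110]
  10 → stock rod 2  [load 110/110]
5 stock rods opened.

5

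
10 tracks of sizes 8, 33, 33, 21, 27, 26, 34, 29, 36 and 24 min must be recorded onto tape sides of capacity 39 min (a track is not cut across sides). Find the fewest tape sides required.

9

Total = 36 + 34 + 33 + 33 + 29 + 27 + 26 + 24 + 21 + 8 = 271 min.
Lower bound: ⌈271/39⌉ = 7 tape sides.
Also, 9 tracks each exceed 39/2 min, and no two of those can share a side, so at least 9 tape sides are needed.
A packing using 9 tape sides:
  side 1: 36 = 36
  side 2: 34 = 34
  side 3: 33 = 33
  side 4: 33 = 33
  side 5: 29 + 8 = 37
  side 6: 27 = 27
  side 7: 26 = 26
  side 8: 24 = 24
  side 9: 21 = 21
This matches the lower bound, so 9 is optimal.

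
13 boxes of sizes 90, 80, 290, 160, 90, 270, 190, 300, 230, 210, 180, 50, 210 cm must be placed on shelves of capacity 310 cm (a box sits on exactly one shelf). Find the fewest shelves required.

Total = 300 + 290 + 270 + 230 + 210 + 210 + 190 + 180 + 160 + 90 + 90 + 80 + 50 = 2350 cm.
Lower bound: ⌈2350/310⌉ = 8 shelves.
Also, 9 boxes each exceed 155 cm, and no two of those can share a shelf, so at least 9 shelves are needed.
A packing using 9 shelves:
  shelf 1: 300 = 300
  shelf 2: 290 = 290
  shelf 3: 270 = 270
  shelf 4: 230 + 80 = 310
  shelf 5: 210 + 90 = 300
  shelf 6: 210 + 90 = 300
  shelf 7: 190 + 50 = 240
  shelf 8: 180 = 180
  shelf 9: 160 = 160
This matches the lower bound, so 9 is optimal.

9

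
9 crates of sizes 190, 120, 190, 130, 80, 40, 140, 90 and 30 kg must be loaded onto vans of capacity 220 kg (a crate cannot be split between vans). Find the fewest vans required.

Total = 190 + 190 + 140 + 130 + 120 + 90 + 80 + 40 + 30 = 1010 kg.
Lower bound: ⌈1010/220⌉ = 5 vans.
A packing using 5 vans:
  van 1: 190 + 30 = 220
  van 2: 190 = 190
  van 3: 140 + 80 = 220
  van 4: 130 + 90 = 220
  van 5: 120 + 40 = 160
This matches the lower bound, so 5 is optimal.

5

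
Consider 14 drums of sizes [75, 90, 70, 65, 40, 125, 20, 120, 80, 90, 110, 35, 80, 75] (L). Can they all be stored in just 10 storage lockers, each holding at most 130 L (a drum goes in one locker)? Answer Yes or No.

No

Total = 1075 L; ⌈1075/130⌉ = 9.
10 drums each exceed half the capacity and cannot share a locker, forcing at least 10 storage lockers.
The bound of 10 does not rule out 10, but exhaustive search shows no assignment into 10 storage lockers of capacity 130 L exists — the minimum is 11.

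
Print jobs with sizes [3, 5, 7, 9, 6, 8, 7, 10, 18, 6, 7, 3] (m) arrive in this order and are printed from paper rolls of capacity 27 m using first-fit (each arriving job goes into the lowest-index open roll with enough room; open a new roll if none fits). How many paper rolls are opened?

4

  3 → roll 1 (new)  [load 3/27]
  5 → roll 1  [load 8/27]
  7 → roll 1  [load 15/27]
  9 → roll 1  [load 24/27]
  6 → roll 2 (new)  [load 6/27]
  8 → roll 2  [load 14/27]
  7 → roll 2  [load 21/27]
  10 → roll 3 (new)  [load 10/27]
  18 → roll 4 (new)  [load 18/27]
  6 → roll 2  [load 27/27]
  7 → roll 3  [load 17/27]
  3 → roll 1  [load 27/27]
4 paper rolls opened.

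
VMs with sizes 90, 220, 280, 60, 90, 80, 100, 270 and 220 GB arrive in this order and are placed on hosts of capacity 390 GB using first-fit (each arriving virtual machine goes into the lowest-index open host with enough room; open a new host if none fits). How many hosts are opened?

  90 → host 1 (new)  [load 90/390]
  220 → host 1  [load 310/390]
  280 → host 2 (new)  [load 280/390]
  60 → host 1  [load 370/390]
  90 → host 2  [load 370/390]
  80 → host 3 (new)  [load 80/390]
  100 → host 3  [load 180/390]
  270 → host 4 (new)  [load 270/390]
  220 → host 5 (new)  [load 220/390]
5 hosts opened.

5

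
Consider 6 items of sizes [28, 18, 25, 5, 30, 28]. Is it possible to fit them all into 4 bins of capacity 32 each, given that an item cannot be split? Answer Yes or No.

No

Total = 134; ⌈134/32⌉ = 5.
At least 5 bins are required, but only 4 are allowed.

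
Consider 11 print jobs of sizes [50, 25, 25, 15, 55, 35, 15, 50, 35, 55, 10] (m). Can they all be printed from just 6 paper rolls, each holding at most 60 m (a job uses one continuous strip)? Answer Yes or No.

Total = 370 m; ⌈370/60⌉ = 7.
At least 7 paper rolls are required, but only 6 are allowed.

No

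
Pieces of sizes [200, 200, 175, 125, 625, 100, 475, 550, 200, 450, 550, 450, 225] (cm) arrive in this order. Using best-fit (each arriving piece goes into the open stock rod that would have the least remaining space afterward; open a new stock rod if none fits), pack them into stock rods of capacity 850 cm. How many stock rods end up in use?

7

  200 → stock rod 1 (new)  [load 200/850]
  200 → stock rod 1  [load 400/850]
  175 → stock rod 1  [load 575/850]
  125 → stock rod 1  [load 700/850]
  625 → stock rod 2 (new)  [load 625/850]
  100 → stock rod 1  [load 800/850]
  475 → stock rod 3 (new)  [load 475/850]
  550 → stock rod 4 (new)  [load 550/850]
  200 → stock rod 2  [load 825/850]
  450 → stock rod 5 (new)  [load 450/850]
  550 → stock rod 6 (new)  [load 550/850]
  450 → stock rod 7 (new)  [load 450/850]
  225 → stock rod 4  [load 775/850]
7 stock rods opened.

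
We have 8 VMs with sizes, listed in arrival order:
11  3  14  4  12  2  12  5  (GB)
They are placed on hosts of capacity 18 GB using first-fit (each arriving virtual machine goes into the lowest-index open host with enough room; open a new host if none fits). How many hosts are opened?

4

  11 → host 1 (new)  [load 11/18]
  3 → host 1  [load 14/18]
  14 → host 2 (new)  [load 14/18]
  4 → host 1  [load 18/18]
  12 → host 3 (new)  [load 12/18]
  2 → host 2  [load 16/18]
  12 → host 4 (new)  [load 12/18]
  5 → host 3  [load 17/18]
4 hosts opened.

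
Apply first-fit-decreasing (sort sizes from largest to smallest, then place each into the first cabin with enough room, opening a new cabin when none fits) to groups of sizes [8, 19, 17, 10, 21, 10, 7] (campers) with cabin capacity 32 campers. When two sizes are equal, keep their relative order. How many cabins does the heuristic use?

Sorted descending: 21, 19, 17, 10, 10, 8, 7.
  21 → cabin 1 (new)  [load 21/32]
  19 → cabin 2 (new)  [load 19/32]
  17 → cabin 3 (new)  [load 17/32]
  10 → cabin 1  [load 31/32]
  10 → cabin 2  [load 29/32]
  8 → cabin 3  [load 25/32]
  7 → cabin 3  [load 32/32]
3 cabins opened.

3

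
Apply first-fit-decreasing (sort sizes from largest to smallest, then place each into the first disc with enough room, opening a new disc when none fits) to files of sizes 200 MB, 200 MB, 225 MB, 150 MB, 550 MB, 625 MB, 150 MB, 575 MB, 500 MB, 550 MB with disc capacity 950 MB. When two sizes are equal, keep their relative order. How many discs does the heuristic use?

Sorted descending: 625, 575, 550, 550, 500, 225, 200, 200, 150, 150.
  625 → disc 1 (new)  [load 625/950]
  575 → disc 2 (new)  [load 575/950]
  550 → disc 3 (new)  [load 550/950]
  550 → disc 4 (new)  [load 550/950]
  500 → disc 5 (new)  [load 500/950]
  225 → disc 1  [load 850/950]
  200 → disc 2  [load 775/950]
  200 → disc 3  [load 750/950]
  150 → disc 2  [load 925/950]
  150 → disc 3  [load 900/950]
5 discs opened.

5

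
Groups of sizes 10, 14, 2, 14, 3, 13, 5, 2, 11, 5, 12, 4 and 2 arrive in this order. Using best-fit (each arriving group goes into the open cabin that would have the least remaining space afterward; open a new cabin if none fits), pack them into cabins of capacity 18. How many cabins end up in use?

6

  10 → cabin 1 (new)  [load 10/18]
  14 → cabin 2 (new)  [load 14/18]
  2 → cabin 2  [load 16/18]
  14 → cabin 3 (new)  [load 14/18]
  3 → cabin 3  [load 17/18]
  13 → cabin 4 (new)  [load 13/18]
  5 → cabin 4  [load 18/18]
  2 → cabin 2  [load 18/18]
  11 → cabin 5 (new)  [load 11/18]
  5 → cabin 5  [load 16/18]
  12 → cabin 6 (new)  [load 12/18]
  4 → cabin 6  [load 16/18]
  2 → cabin 5  [load 18/18]
6 cabins opened.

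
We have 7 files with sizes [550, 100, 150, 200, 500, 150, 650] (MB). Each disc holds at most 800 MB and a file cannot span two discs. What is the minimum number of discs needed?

Total = 650 + 550 + 500 + 200 + 150 + 150 + 100 = 2300 MB.
Lower bound: ⌈2300/800⌉ = 3 discs.
A packing using 3 discs:
  disc 1: 650 + 150 = 800
  disc 2: 550 + 200 = 750
  disc 3: 500 + 150 + 100 = 750
This matches the lower bound, so 3 is optimal.

3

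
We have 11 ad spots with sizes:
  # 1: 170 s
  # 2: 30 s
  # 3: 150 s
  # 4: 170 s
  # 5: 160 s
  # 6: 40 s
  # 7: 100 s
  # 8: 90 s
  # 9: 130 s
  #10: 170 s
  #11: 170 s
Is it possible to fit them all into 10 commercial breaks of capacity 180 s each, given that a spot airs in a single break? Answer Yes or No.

Yes

A valid assignment using 9 commercial breaks:
  break 1: 170 = 170
  break 2: 170 = 170
  break 3: 170 = 170
  break 4: 170 = 170
  break 5: 160 = 160
  break 6: 150 + 30 = 180
  break 7: 130 + 40 = 170
  break 8: 100 = 100
  break 9: 90 = 90
That uses only 9 ≤ 10, so 10 commercial breaks are enough.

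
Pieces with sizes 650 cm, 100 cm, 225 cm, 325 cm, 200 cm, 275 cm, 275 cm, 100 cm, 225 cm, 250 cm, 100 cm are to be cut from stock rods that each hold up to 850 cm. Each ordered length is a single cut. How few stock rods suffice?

Total = 650 + 325 + 275 + 275 + 250 + 225 + 225 + 200 + 100 + 100 + 100 = 2725 cm.
Lower bound: ⌈2725/850⌉ = 4 stock rods.
A packing using 4 stock rods:
  stock rod 1: 650 + 200 = 850
  stock rod 2: 325 + 275 + 250 = 850
  stock rod 3: 275 + 225 + 225 + 100 = 825
  stock rod 4: 100 + 100 = 200
This matches the lower bound, so 4 is optimal.

4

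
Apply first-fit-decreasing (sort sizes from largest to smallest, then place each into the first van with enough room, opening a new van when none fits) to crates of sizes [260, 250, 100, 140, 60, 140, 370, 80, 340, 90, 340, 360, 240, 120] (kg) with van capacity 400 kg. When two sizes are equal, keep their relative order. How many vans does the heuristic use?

8

Sorted descending: 370, 360, 340, 340, 260, 250, 240, 140, 140, 120, 100, 90, 80, 60.
  370 → van 1 (new)  [load 370/400]
  360 → van 2 (new)  [load 360/400]
  340 → van 3 (new)  [load 340/400]
  340 → van 4 (new)  [load 340/400]
  260 → van 5 (new)  [load 260/400]
  250 → van 6 (new)  [load 250/400]
  240 → van 7 (new)  [load 240/400]
  140 → van 5  [load 400/400]
  140 → van 6  [load 390/400]
  120 → van 7  [load 360/400]
  100 → van 8 (new)  [load 100/400]
  90 → van 8  [load 190/400]
  80 → van 8  [load 270/400]
  60 → van 3  [load 400/400]
8 vans opened.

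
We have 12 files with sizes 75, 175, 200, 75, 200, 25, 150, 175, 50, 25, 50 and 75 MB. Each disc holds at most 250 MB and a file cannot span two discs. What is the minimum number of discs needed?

6

Total = 200 + 200 + 175 + 175 + 150 + 75 + 75 + 75 + 50 + 50 + 25 + 25 = 1275 MB.
Lower bound: ⌈1275/250⌉ = 6 discs.
A packing using 6 discs:
  disc 1: 200 + 50 = 250
  disc 2: 200 + 50 = 250
  disc 3: 175 + 75 = 250
  disc 4: 175 + 75 = 250
  disc 5: 150 + 75 + 25 = 250
  disc 6: 25 = 25
This matches the lower bound, so 6 is optimal.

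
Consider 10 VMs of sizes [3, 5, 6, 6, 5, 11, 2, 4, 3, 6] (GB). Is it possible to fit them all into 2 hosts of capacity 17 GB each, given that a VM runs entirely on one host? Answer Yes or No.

Total = 51 GB; ⌈51/17⌉ = 3.
At least 3 hosts are required, but only 2 are allowed.

No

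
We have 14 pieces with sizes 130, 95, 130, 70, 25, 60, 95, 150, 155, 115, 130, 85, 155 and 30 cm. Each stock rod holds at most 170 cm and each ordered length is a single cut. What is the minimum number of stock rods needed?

10

Total = 155 + 155 + 150 + 130 + 130 + 130 + 115 + 95 + 95 + 85 + 70 + 60 + 30 + 25 = 1425 cm.
Lower bound: ⌈1425/170⌉ = 9 stock rods.
A packing using 10 stock rods:
  stock rod 1: 155 = 155
  stock rod 2: 155 = 155
  stock rod 3: 150 = 150
  stock rod 4: 130 + 30 = 160
  stock rod 5: 130 + 25 = 155
  stock rod 6: 130 = 130
  stock rod 7: 115 = 115
  stock rod 8: 95 + 70 = 165
  stock rod 9: 95 + 60 = 155
  stock rod 10: 85 = 85
No arrangement into 9 stock rods stays within capacity, so 10 is optimal.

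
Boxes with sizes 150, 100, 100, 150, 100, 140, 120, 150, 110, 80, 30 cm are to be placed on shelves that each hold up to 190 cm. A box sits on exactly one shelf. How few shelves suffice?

9

Total = 150 + 150 + 150 + 140 + 120 + 110 + 100 + 100 + 100 + 80 + 30 = 1230 cm.
Lower bound: ⌈1230/190⌉ = 7 shelves.
Also, 9 boxes each exceed 95 cm, and no two of those can share a shelf, so at least 9 shelves are needed.
A packing using 9 shelves:
  shelf 1: 150 + 30 = 180
  shelf 2: 150 = 150
  shelf 3: 150 = 150
  shelf 4: 140 = 140
  shelf 5: 120 = 120
  shelf 6: 110 + 80 = 190
  shelf 7: 100 = 100
  shelf 8: 100 = 100
  shelf 9: 100 = 100
This matches the lower bound, so 9 is optimal.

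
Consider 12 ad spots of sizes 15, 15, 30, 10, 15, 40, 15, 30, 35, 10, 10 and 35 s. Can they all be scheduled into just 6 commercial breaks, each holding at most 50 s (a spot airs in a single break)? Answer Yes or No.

Yes

A valid assignment using 6 commercial breaks:
  break 1: 40 + 10 = 50
  break 2: 35 + 15 = 50
  break 3: 35 + 15 = 50
  break 4: 30 + 15 = 45
  break 5: 30 + 15 = 45
  break 6: 10 + 10 = 20
Every load is within 50 s, so 6 commercial breaks suffice.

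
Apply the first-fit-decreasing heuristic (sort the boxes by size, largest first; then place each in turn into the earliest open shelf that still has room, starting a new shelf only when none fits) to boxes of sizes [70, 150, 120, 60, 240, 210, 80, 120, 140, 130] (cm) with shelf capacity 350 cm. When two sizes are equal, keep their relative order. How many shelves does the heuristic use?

4

Sorted descending: 240, 210, 150, 140, 130, 120, 120, 80, 70, 60.
  240 → shelf 1 (new)  [load 240/350]
  210 → shelf 2 (new)  [load 210/350]
  150 → shelf 3 (new)  [load 150/350]
  140 → shelf 2  [load 350/350]
  130 → shelf 3  [load 280/350]
  120 → shelf 4 (new)  [load 120/350]
  120 → shelf 4  [load 240/350]
  80 → shelf 1  [load 320/350]
  70 → shelf 3  [load 350/350]
  60 → shelf 4  [load 300/350]
4 shelves opened.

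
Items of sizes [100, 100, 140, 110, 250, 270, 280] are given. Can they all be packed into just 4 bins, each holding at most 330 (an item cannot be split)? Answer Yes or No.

Total = 1250; ⌈1250/330⌉ = 4.
The bound of 4 does not rule out 4, but exhaustive search shows no assignment into 4 bins of capacity 330 exists — the minimum is 5.

No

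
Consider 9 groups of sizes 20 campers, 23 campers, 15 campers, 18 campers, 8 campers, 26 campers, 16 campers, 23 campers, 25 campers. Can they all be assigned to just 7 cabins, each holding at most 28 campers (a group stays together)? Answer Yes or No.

No

Total = 174 campers; ⌈174/28⌉ = 7.
8 groups each exceed half the capacity and cannot share a cabin, forcing at least 8 cabins.
At least 8 cabins are required, but only 7 are allowed.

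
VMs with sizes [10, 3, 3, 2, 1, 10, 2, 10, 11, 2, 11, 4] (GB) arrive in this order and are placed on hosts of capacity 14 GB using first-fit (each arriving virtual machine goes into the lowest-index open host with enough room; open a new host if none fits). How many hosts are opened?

6

  10 → host 1 (new)  [load 10/14]
  3 → host 1  [load 13/14]
  3 → host 2 (new)  [load 3/14]
  2 → host 2  [load 5/14]
  1 → host 1  [load 14/14]
  10 → host 3 (new)  [load 10/14]
  2 → host 2  [load 7/14]
  10 → host 4 (new)  [load 10/14]
  11 → host 5 (new)  [load 11/14]
  2 → host 2  [load 9/14]
  11 → host 6 (new)  [load 11/14]
  4 → host 2  [load 13/14]
6 hosts opened.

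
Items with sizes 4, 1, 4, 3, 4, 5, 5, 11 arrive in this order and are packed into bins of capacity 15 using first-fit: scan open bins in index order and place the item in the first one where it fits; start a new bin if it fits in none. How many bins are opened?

3

  4 → bin 1 (new)  [load 4/15]
  1 → bin 1  [load 5/15]
  4 → bin 1  [load 9/15]
  3 → bin 1  [load 12/15]
  4 → bin 2 (new)  [load 4/15]
  5 → bin 2  [load 9/15]
  5 → bin 2  [load 14/15]
  11 → bin 3 (new)  [load 11/15]
3 bins opened.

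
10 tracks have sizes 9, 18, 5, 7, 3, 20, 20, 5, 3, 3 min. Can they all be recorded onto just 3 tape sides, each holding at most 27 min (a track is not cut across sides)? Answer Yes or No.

Total = 93 min; ⌈93/27⌉ = 4.
At least 4 tape sides are required, but only 3 are allowed.

No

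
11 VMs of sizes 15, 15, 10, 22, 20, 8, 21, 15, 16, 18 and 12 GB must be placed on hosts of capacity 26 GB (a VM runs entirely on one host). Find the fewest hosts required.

9

Total = 22 + 21 + 20 + 18 + 16 + 15 + 15 + 15 + 12 + 10 + 8 = 172 GB.
Lower bound: ⌈172/26⌉ = 7 hosts.
Also, 8 VMs each exceed 13 GB, and no two of those can share a host, so at least 8 hosts are needed.
A packing using 9 hosts:
  host 1: 22 = 22
  host 2: 21 = 21
  host 3: 20 = 20
  host 4: 18 + 8 = 26
  host 5: 16 + 10 = 26
  host 6: 15 = 15
  host 7: 15 = 15
  host 8: 15 = 15
  host 9: 12 = 12
No arrangement into 8 hosts stays within capacity, so 9 is optimal.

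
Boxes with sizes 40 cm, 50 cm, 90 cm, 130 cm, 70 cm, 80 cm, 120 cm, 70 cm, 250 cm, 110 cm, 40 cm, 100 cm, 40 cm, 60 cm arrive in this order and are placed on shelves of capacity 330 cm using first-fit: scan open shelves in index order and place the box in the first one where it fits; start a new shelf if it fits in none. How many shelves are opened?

4

  40 → shelf 1 (new)  [load 40/330]
  50 → shelf 1  [load 90/330]
  90 → shelf 1  [load 180/330]
  130 → shelf 1  [load 310/330]
  70 → shelf 2 (new)  [load 70/330]
  80 → shelf 2  [load 150/330]
  120 → shelf 2  [load 270/330]
  70 → shelf 3 (new)  [load 70/330]
  250 → shelf 3  [load 320/330]
  110 → shelf 4 (new)  [load 110/330]
  40 → shelf 2  [load 310/330]
  100 → shelf 4  [load 210/330]
  40 → shelf 4  [load 250/330]
  60 → shelf 4  [load 310/330]
4 shelves opened.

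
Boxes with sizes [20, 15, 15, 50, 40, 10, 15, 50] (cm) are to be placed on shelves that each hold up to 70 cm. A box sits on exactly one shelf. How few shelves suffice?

Total = 50 + 50 + 40 + 20 + 15 + 15 + 15 + 10 = 215 cm.
Lower bound: ⌈215/70⌉ = 4 shelves.
A packing using 4 shelves:
  shelf 1: 50 + 20 = 70
  shelf 2: 50 + 15 = 65
  shelf 3: 40 + 15 + 15 = 70
  shelf 4: 10 = 10
This matches the lower bound, so 4 is optimal.

4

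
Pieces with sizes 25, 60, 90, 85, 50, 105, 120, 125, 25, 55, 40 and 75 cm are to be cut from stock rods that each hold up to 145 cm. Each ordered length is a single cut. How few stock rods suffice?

Total = 125 + 120 + 105 + 90 + 85 + 75 + 60 + 55 + 50 + 40 + 25 + 25 = 855 cm.
Lower bound: ⌈855/145⌉ = 6 stock rods.
A packing using 7 stock rods:
  stock rod 1: 125 = 125
  stock rod 2: 120 + 25 = 145
  stock rod 3: 105 + 40 = 145
  stock rod 4: 90 + 55 = 145
  stock rod 5: 85 + 60 = 145
  stock rod 6: 75 + 50 = 125
  stock rod 7: 25 = 25
No arrangement into 6 stock rods stays within capacity, so 7 is optimal.

7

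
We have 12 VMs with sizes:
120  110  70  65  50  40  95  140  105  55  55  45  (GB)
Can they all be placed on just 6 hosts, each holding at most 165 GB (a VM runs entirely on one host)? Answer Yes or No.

A valid assignment using 6 hosts:
  host 1: 140 = 140
  host 2: 120 + 45 = 165
  host 3: 110 + 55 = 165
  host 4: 105 + 55 = 160
  host 5: 95 + 70 = 165
  host 6: 65 + 50 + 40 = 155
Every load is within 165 GB, so 6 hosts suffice.

Yes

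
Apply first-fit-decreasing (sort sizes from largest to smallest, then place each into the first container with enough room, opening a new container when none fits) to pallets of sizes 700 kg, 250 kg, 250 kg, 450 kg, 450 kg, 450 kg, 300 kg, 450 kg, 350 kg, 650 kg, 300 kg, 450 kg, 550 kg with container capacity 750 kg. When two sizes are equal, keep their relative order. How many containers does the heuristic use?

Sorted descending: 700, 650, 550, 450, 450, 450, 450, 450, 350, 300, 300, 250, 250.
  700 → container 1 (new)  [load 700/750]
  650 → container 2 (new)  [load 650/750]
  550 → container 3 (new)  [load 550/750]
  450 → container 4 (new)  [load 450/750]
  450 → container 5 (new)  [load 450/750]
  450 → container 6 (new)  [load 450/750]
  450 → container 7 (new)  [load 450/750]
  450 → container 8 (new)  [load 450/750]
  350 → container 9 (new)  [load 350/750]
  300 → container 4  [load 750/750]
  300 → container 5  [load 750/750]
  250 → container 6  [load 700/750]
  250 → container 7  [load 700/750]
9 containers opened.

9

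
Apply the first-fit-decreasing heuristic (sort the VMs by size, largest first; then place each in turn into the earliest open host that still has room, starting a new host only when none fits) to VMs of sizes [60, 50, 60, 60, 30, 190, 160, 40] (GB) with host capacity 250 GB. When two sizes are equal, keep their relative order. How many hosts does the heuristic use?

Sorted descending: 190, 160, 60, 60, 60, 50, 40, 30.
  190 → host 1 (new)  [load 190/250]
  160 → host 2 (new)  [load 160/250]
  60 → host 1  [load 250/250]
  60 → host 2  [load 220/250]
  60 → host 3 (new)  [load 60/250]
  50 → host 3  [load 110/250]
  40 → host 3  [load 150/250]
  30 → host 2  [load 250/250]
3 hosts opened.

3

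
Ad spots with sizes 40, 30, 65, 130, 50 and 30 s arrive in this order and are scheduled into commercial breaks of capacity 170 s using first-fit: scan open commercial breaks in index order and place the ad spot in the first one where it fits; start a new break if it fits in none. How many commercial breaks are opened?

  40 → break 1 (new)  [load 40/170]
  30 → break 1  [load 70/170]
  65 → break 1  [load 135/170]
  130 → break 2 (new)  [load 130/170]
  50 → break 3 (new)  [load 50/170]
  30 → break 1  [load 165/170]
3 commercial breaks opened.

3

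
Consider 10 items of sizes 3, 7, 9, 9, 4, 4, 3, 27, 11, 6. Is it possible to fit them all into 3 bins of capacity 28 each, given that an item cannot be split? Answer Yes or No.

Yes

A valid assignment using 3 bins:
  bin 1: 27 = 27
  bin 2: 11 + 9 + 4 + 4 = 28
  bin 3: 9 + 7 + 6 + 3 + 3 = 28
Every load is within 28, so 3 bins suffice.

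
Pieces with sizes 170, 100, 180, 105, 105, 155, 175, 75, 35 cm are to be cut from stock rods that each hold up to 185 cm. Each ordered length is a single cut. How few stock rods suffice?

Total = 180 + 175 + 170 + 155 + 105 + 105 + 100 + 75 + 35 = 1100 cm.
Lower bound: ⌈1100/185⌉ = 6 stock rods.
Also, 7 pieces each exceed 185/2 cm, and no two of those can share a stock rod, so at least 7 stock rods are needed.
A packing using 7 stock rods:
  stock rod 1: 180 = 180
  stock rod 2: 175 = 175
  stock rod 3: 170 = 170
  stock rod 4: 155 = 155
  stock rod 5: 105 + 75 = 180
  stock rod 6: 105 + 35 = 140
  stock rod 7: 100 = 100
This matches the lower bound, so 7 is optimal.

7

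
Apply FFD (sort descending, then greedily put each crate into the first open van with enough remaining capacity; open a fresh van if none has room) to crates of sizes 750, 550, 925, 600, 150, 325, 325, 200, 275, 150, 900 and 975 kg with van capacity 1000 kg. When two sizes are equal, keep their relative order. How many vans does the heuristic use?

7

Sorted descending: 975, 925, 900, 750, 600, 550, 325, 325, 275, 200, 150, 150.
  975 → van 1 (new)  [load 975/1000]
  925 → van 2 (new)  [load 925/1000]
  900 → van 3 (new)  [load 900/1000]
  750 → van 4 (new)  [load 750/1000]
  600 → van 5 (new)  [load 600/1000]
  550 → van 6 (new)  [load 550/1000]
  325 → van 5  [load 925/1000]
  325 → van 6  [load 875/1000]
  275 → van 7 (new)  [load 275/1000]
  200 → van 4  [load 950/1000]
  150 → van 7  [load 425/1000]
  150 → van 7  [load 575/1000]
7 vans opened.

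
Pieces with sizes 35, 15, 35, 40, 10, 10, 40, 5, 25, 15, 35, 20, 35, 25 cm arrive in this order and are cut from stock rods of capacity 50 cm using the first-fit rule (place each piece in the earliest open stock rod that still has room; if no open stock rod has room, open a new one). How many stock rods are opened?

8

  35 → stock rod 1 (new)  [load 35/50]
  15 → stock rod 1  [load 50/50]
  35 → stock rod 2 (new)  [load 35/50]
  40 → stock rod 3 (new)  [load 40/50]
  10 → stock rod 2  [load 45/50]
  10 → stock rod 3  [load 50/50]
  40 → stock rod 4 (new)  [load 40/50]
  5 → stock rod 2  [load 50/50]
  25 → stock rod 5 (new)  [load 25/50]
  15 → stock rod 5  [load 40/50]
  35 → stock rod 6 (new)  [load 35/50]
  20 → stock rod 7 (new)  [load 20/50]
  35 → stock rod 8 (new)  [load 35/50]
  25 → stock rod 7  [load 45/50]
8 stock rods opened.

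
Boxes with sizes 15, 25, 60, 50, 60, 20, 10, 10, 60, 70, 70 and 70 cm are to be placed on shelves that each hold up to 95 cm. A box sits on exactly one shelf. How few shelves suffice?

Total = 70 + 70 + 70 + 60 + 60 + 60 + 50 + 25 + 20 + 15 + 10 + 10 = 520 cm.
Lower bound: ⌈520/95⌉ = 6 shelves.
Also, 7 boxes each exceed 95/2 cm, and no two of those can share a shelf, so at least 7 shelves are needed.
A packing using 7 shelves:
  shelf 1: 70 + 25 = 95
  shelf 2: 70 + 20 = 90
  shelf 3: 70 + 15 + 10 = 95
  shelf 4: 60 + 10 = 70
  shelf 5: 60 = 60
  shelf 6: 60 = 60
  shelf 7: 50 = 50
This matches the lower bound, so 7 is optimal.

7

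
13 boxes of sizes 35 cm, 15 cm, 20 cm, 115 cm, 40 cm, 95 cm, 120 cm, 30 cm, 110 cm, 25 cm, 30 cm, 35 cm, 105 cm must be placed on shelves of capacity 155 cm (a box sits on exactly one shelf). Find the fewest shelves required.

5

Total = 120 + 115 + 110 + 105 + 95 + 40 + 35 + 35 + 30 + 30 + 25 + 20 + 15 = 775 cm.
Lower bound: ⌈775/155⌉ = 5 shelves.
A packing using 5 shelves:
  shelf 1: 120 + 35 = 155
  shelf 2: 115 + 40 = 155
  shelf 3: 110 + 25 + 20 = 155
  shelf 4: 105 + 35 + 15 = 155
  shelf 5: 95 + 30 + 30 = 155
This matches the lower bound, so 5 is optimal.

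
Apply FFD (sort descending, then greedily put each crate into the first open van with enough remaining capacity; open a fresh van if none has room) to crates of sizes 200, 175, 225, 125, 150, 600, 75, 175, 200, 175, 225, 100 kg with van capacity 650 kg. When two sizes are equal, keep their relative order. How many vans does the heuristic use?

Sorted descending: 600, 225, 225, 200, 200, 175, 175, 175, 150, 125, 100, 75.
  600 → van 1 (new)  [load 600/650]
  225 → van 2 (new)  [load 225/650]
  225 → van 2  [load 450/650]
  200 → van 2  [load 650/650]
  200 → van 3 (new)  [load 200/650]
  175 → van 3  [load 375/650]
  175 → van 3  [load 550/650]
  175 → van 4 (new)  [load 175/650]
  150 → van 4  [load 325/650]
  125 → van 4  [load 450/650]
  100 → van 3  [load 650/650]
  75 → van 4  [load 525/650]
4 vans opened.

4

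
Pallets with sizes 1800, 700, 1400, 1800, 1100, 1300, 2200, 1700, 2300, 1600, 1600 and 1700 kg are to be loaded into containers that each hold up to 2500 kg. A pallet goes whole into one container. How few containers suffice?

Total = 2300 + 2200 + 1800 + 1800 + 1700 + 1700 + 1600 + 1600 + 1400 + 1300 + 1100 + 700 = 19200 kg.
Lower bound: ⌈19200/2500⌉ = 8 containers.
Also, 10 pallets each exceed 1250 kg, and no two of those can share a container, so at least 10 containers are needed.
A packing using 10 containers:
  container 1: 2300 = 2300
  container 2: 2200 = 2200
  container 3: 1800 + 700 = 2500
  container 4: 1800 = 1800
  container 5: 1700 = 1700
  container 6: 1700 = 1700
  container 7: 1600 = 1600
  container 8: 1600 = 1600
  container 9: 1400 + 1100 = 2500
  container 10: 1300 = 1300
This matches the lower bound, so 10 is optimal.

10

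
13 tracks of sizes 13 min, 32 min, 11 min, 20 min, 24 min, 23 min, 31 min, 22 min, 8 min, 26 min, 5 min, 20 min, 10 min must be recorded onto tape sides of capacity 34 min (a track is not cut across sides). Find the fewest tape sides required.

8

Total = 32 + 31 + 26 + 24 + 23 + 22 + 20 + 20 + 13 + 11 + 10 + 8 + 5 = 245 min.
Lower bound: ⌈245/34⌉ = 8 tape sides.
A packing using 8 tape sides:
  side 1: 32 = 32
  side 2: 31 = 31
  side 3: 26 + 8 = 34
  side 4: 24 + 10 = 34
  side 5: 23 + 11 = 34
  side 6: 22 + 5 = 27
  side 7: 20 + 13 = 33
  side 8: 20 = 20
This matches the lower bound, so 8 is optimal.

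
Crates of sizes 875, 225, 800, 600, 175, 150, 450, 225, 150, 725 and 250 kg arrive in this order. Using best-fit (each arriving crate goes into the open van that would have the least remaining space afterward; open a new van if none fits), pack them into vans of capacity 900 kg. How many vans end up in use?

  875 → van 1 (new)  [load 875/900]
  225 → van 2 (new)  [load 225/900]
  800 → van 3 (new)  [load 800/900]
  600 → van 2  [load 825/900]
  175 → van 4 (new)  [load 175/900]
  150 → van 4  [load 325/900]
  450 → van 4  [load 775/900]
  225 → van 5 (new)  [load 225/900]
  150 → van 5  [load 375/900]
  725 → van 6 (new)  [load 725/900]
  250 → van 5  [load 625/900]
6 vans opened.

6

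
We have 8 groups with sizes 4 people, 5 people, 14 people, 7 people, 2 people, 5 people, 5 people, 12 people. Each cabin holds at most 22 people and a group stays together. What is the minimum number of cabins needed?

Total = 14 + 12 + 7 + 5 + 5 + 5 + 4 + 2 = 54 people.
Lower bound: ⌈54/22⌉ = 3 cabins.
A packing using 3 cabins:
  cabin 1: 14 + 7 = 21
  cabin 2: 12 + 5 + 5 = 22
  cabin 3: 5 + 4 + 2 = 11
This matches the lower bound, so 3 is optimal.

3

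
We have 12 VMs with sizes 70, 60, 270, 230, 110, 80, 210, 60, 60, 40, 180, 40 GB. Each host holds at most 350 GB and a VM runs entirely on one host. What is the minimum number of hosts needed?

Total = 270 + 230 + 210 + 180 + 110 + 80 + 70 + 60 + 60 + 60 + 40 + 40 = 1410 GB.
Lower bound: ⌈1410/350⌉ = 5 hosts.
A packing using 5 hosts:
  host 1: 270 + 80 = 350
  host 2: 230 + 110 = 340
  host 3: 210 + 70 + 60 = 340
  host 4: 180 + 60 + 60 + 40 = 340
  host 5: 40 = 40
This matches the lower bound, so 5 is optimal.

5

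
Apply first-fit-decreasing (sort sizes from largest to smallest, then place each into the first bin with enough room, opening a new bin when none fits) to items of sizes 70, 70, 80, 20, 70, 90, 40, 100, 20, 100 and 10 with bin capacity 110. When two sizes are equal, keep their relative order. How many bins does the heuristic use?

Sorted descending: 100, 100, 90, 80, 70, 70, 70, 40, 20, 20, 10.
  100 → bin 1 (new)  [load 100/110]
  100 → bin 2 (new)  [load 100/110]
  90 → bin 3 (new)  [load 90/110]
  80 → bin 4 (new)  [load 80/110]
  70 → bin 5 (new)  [load 70/110]
  70 → bin 6 (new)  [load 70/110]
  70 → bin 7 (new)  [load 70/110]
  40 → bin 5  [load 110/110]
  20 → bin 3  [load 110/110]
  20 → bin 4  [load 100/110]
  10 → bin 1  [load 110/110]
7 bins opened.

7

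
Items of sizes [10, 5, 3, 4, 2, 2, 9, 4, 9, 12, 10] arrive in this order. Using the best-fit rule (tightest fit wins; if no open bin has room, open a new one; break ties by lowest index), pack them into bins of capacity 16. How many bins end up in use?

  10 → bin 1 (new)  [load 10/16]
  5 → bin 1  [load 15/16]
  3 → bin 2 (new)  [load 3/16]
  4 → bin 2  [load 7/16]
  2 → bin 2  [load 9/16]
  2 → bin 2  [load 11/16]
  9 → bin 3 (new)  [load 9/16]
  4 → bin 2  [load 15/16]
  9 → bin 4 (new)  [load 9/16]
  12 → bin 5 (new)  [load 12/16]
  10 → bin 6 (new)  [load 10/16]
6 bins opened.

6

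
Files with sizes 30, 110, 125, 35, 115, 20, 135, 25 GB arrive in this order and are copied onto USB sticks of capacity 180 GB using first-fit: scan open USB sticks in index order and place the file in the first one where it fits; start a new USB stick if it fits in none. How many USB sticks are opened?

  30 → USB stick 1 (new)  [load 30/180]
  110 → USB stick 1  [load 140/180]
  125 → USB stick 2 (new)  [load 125/180]
  35 → USB stick 1  [load 175/180]
  115 → USB stick 3 (new)  [load 115/180]
  20 → USB stick 2  [load 145/180]
  135 → USB stick 4 (new)  [load 135/180]
  25 → USB stick 2  [load 170/180]
4 USB sticks opened.

4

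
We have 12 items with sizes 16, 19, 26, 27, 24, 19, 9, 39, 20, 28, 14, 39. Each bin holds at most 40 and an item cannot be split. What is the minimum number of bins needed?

8

Total = 39 + 39 + 28 + 27 + 26 + 24 + 20 + 19 + 19 + 16 + 14 + 9 = 280.
Lower bound: ⌈280/40⌉ = 7 bins.
A packing using 8 bins:
  bin 1: 39 = 39
  bin 2: 39 = 39
  bin 3: 28 + 9 = 37
  bin 4: 27 = 27
  bin 5: 26 + 14 = 40
  bin 6: 24 + 16 = 40
  bin 7: 20 + 19 = 39
  bin 8: 19 = 19
No arrangement into 7 bins stays within capacity, so 8 is optimal.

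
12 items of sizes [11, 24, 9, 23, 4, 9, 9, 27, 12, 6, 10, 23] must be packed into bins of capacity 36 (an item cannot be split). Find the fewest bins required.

5

Total = 27 + 24 + 23 + 23 + 12 + 11 + 10 + 9 + 9 + 9 + 6 + 4 = 167.
Lower bound: ⌈167/36⌉ = 5 bins.
A packing using 5 bins:
  bin 1: 27 + 9 = 36
  bin 2: 24 + 12 = 36
  bin 3: 23 + 11 = 34
  bin 4: 23 + 10 = 33
  bin 5: 9 + 9 + 6 + 4 = 28
This matches the lower bound, so 5 is optimal.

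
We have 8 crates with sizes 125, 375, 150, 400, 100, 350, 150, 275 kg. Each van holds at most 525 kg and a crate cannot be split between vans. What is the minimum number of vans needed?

Total = 400 + 375 + 350 + 275 + 150 + 150 + 125 + 100 = 1925 kg.
Lower bound: ⌈1925/525⌉ = 4 vans.
A packing using 4 vans:
  van 1: 400 + 125 = 525
  van 2: 375 + 150 = 525
  van 3: 350 + 150 = 500
  van 4: 275 + 100 = 375
This matches the lower bound, so 4 is optimal.

4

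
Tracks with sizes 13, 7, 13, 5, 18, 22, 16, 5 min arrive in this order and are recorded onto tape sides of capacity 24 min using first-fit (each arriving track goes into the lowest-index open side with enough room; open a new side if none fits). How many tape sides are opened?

  13 → side 1 (new)  [load 13/24]
  7 → side 1  [load 20/24]
  13 → side 2 (new)  [load 13/24]
  5 → side 2  [load 18/24]
  18 → side 3 (new)  [load 18/24]
  22 → side 4 (new)  [load 22/24]
  16 → side 5 (new)  [load 16/24]
  5 → side 2  [load 23/24]
5 tape sides opened.

5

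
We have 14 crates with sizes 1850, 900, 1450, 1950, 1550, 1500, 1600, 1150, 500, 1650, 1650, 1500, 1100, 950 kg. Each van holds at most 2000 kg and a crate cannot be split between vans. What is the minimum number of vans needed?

Total = 1950 + 1850 + 1650 + 1650 + 1600 + 1550 + 1500 + 1500 + 1450 + 1150 + 1100 + 950 + 900 + 500 = 19300 kg.
Lower bound: ⌈19300/2000⌉ = 10 vans.
Also, 11 crates each exceed 1000 kg, and no two of those can share a van, so at least 11 vans are needed.
A packing using 12 vans:
  van 1: 1950 = 1950
  van 2: 1850 = 1850
  van 3: 1650 = 1650
  van 4: 1650 = 1650
  van 5: 1600 = 1600
  van 6: 1550 = 1550
  van 7: 1500 + 500 = 2000
  van 8: 1500 = 1500
  van 9: 1450 = 1450
  van 10: 1150 = 1150
  van 11: 1100 + 900 = 2000
  van 12: 950 = 950
No arrangement into 11 vans stays within capacity, so 12 is optimal.

12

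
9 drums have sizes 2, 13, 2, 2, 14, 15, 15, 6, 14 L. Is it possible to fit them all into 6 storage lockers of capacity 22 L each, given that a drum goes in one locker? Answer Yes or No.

Yes

A valid assignment using 5 storage lockers:
  locker 1: 15 + 6 = 21
  locker 2: 15 + 2 + 2 + 2 = 21
  locker 3: 14 = 14
  locker 4: 14 = 14
  locker 5: 13 = 13
That uses only 5 ≤ 6, so 6 storage lockers are enough.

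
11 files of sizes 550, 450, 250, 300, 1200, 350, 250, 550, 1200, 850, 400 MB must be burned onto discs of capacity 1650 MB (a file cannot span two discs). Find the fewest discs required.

Total = 1200 + 1200 + 850 + 550 + 550 + 450 + 400 + 350 + 300 + 250 + 250 = 6350 MB.
Lower bound: ⌈6350/1650⌉ = 4 discs.
A packing using 4 discs:
  disc 1: 1200 + 450 = 1650
  disc 2: 1200 + 400 = 1600
  disc 3: 850 + 550 + 250 = 1650
  disc 4: 550 + 350 + 300 + 250 = 1450
This matches the lower bound, so 4 is optimal.

4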